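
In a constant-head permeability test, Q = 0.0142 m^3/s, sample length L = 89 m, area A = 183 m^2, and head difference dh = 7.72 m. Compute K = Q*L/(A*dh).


From K = Q*L / (A*dh):
Numerator: Q*L = 0.0142 * 89 = 1.2638.
Denominator: A*dh = 183 * 7.72 = 1412.76.
K = 1.2638 / 1412.76 = 0.000895 m/s.

0.000895


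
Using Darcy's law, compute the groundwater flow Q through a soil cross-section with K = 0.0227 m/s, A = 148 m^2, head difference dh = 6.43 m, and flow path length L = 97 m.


Darcy's law: Q = K * A * i, where i = dh/L.
Hydraulic gradient i = 6.43 / 97 = 0.066289.
Q = 0.0227 * 148 * 0.066289
  = 0.2227 m^3/s.

0.2227


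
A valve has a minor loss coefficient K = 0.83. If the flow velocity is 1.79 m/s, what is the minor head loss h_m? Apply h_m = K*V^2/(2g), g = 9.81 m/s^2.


Minor loss formula: h_m = K * V^2/(2g).
V^2 = 1.79^2 = 3.2041.
V^2/(2g) = 3.2041 / 19.62 = 0.1633 m.
h_m = 0.83 * 0.1633 = 0.1355 m.

0.1355


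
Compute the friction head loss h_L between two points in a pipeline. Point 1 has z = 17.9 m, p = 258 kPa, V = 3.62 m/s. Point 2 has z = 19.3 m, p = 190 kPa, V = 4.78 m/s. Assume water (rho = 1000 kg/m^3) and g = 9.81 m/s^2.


Total head at each section: H = z + p/(rho*g) + V^2/(2g).
H1 = 17.9 + 258*1000/(1000*9.81) + 3.62^2/(2*9.81)
   = 17.9 + 26.3 + 0.6679
   = 44.868 m.
H2 = 19.3 + 190*1000/(1000*9.81) + 4.78^2/(2*9.81)
   = 19.3 + 19.368 + 1.1645
   = 39.833 m.
h_L = H1 - H2 = 44.868 - 39.833 = 5.035 m.

5.035


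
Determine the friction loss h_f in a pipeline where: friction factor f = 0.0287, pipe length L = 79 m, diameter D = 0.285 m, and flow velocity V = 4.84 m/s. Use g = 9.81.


Darcy-Weisbach equation: h_f = f * (L/D) * V^2/(2g).
f * L/D = 0.0287 * 79/0.285 = 7.9554.
V^2/(2g) = 4.84^2 / (2*9.81) = 23.4256 / 19.62 = 1.194 m.
h_f = 7.9554 * 1.194 = 9.499 m.

9.499


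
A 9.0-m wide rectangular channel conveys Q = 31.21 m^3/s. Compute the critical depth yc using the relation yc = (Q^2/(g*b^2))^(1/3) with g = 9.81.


Using yc = (Q^2 / (g * b^2))^(1/3):
Q^2 = 31.21^2 = 974.06.
g * b^2 = 9.81 * 9.0^2 = 9.81 * 81.0 = 794.61.
Q^2 / (g*b^2) = 974.06 / 794.61 = 1.2258.
yc = 1.2258^(1/3) = 1.0702 m.

1.0702


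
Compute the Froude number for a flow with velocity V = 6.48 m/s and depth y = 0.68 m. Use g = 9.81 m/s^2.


The Froude number is defined as Fr = V / sqrt(g*y).
g*y = 9.81 * 0.68 = 6.6708.
sqrt(g*y) = sqrt(6.6708) = 2.5828.
Fr = 6.48 / 2.5828 = 2.5089.

2.5089


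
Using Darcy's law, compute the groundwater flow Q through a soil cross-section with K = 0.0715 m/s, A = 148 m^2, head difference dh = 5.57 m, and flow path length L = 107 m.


Darcy's law: Q = K * A * i, where i = dh/L.
Hydraulic gradient i = 5.57 / 107 = 0.052056.
Q = 0.0715 * 148 * 0.052056
  = 0.5509 m^3/s.

0.5509


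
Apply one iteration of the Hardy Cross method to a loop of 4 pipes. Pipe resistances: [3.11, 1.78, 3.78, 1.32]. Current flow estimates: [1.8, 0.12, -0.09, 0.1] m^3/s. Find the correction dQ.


Numerator terms (r*Q*|Q|): 3.11*1.8*|1.8| = 10.0764; 1.78*0.12*|0.12| = 0.0256; 3.78*-0.09*|-0.09| = -0.0306; 1.32*0.1*|0.1| = 0.0132.
Sum of numerator = 10.0846.
Denominator terms (r*|Q|): 3.11*|1.8| = 5.598; 1.78*|0.12| = 0.2136; 3.78*|-0.09| = 0.3402; 1.32*|0.1| = 0.132.
2 * sum of denominator = 2 * 6.2838 = 12.5676.
dQ = -10.0846 / 12.5676 = -0.8024 m^3/s.

-0.8024


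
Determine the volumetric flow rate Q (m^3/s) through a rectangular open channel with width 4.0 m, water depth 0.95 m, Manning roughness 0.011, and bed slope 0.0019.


For a rectangular channel, the cross-sectional area A = b * y = 4.0 * 0.95 = 3.8 m^2.
The wetted perimeter P = b + 2y = 4.0 + 2*0.95 = 5.9 m.
Hydraulic radius R = A/P = 3.8/5.9 = 0.6441 m.
Velocity V = (1/n)*R^(2/3)*S^(1/2) = (1/0.011)*0.6441^(2/3)*0.0019^(1/2) = 2.9553 m/s.
Discharge Q = A * V = 3.8 * 2.9553 = 11.23 m^3/s.

11.23


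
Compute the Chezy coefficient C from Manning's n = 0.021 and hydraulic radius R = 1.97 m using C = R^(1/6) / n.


The Chezy coefficient relates to Manning's n through C = R^(1/6) / n.
R^(1/6) = 1.97^(1/6) = 1.119638.
C = 1.119638 / 0.021 = 53.32 m^(1/2)/s.

53.32


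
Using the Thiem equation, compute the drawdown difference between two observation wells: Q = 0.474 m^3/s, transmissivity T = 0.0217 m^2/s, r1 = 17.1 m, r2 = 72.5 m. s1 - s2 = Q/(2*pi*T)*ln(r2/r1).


Thiem equation: s1 - s2 = Q/(2*pi*T) * ln(r2/r1).
ln(r2/r1) = ln(72.5/17.1) = 1.4445.
Q/(2*pi*T) = 0.474 / (2*pi*0.0217) = 0.474 / 0.1363 = 3.4765.
s1 - s2 = 3.4765 * 1.4445 = 5.0218 m.

5.0218


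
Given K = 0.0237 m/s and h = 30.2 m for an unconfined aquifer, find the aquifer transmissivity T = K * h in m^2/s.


Transmissivity is defined as T = K * h.
T = 0.0237 * 30.2
  = 0.7157 m^2/s.

0.7157


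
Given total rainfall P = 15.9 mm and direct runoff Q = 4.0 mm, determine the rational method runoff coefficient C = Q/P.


The runoff coefficient C = runoff depth / rainfall depth.
C = 4.0 / 15.9
  = 0.2516.

0.2516


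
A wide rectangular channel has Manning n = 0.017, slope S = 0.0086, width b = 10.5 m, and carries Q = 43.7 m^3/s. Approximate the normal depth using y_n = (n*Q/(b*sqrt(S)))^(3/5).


We use the wide-channel approximation y_n = (n*Q/(b*sqrt(S)))^(3/5).
sqrt(S) = sqrt(0.0086) = 0.092736.
Numerator: n*Q = 0.017 * 43.7 = 0.7429.
Denominator: b*sqrt(S) = 10.5 * 0.092736 = 0.973728.
arg = 0.7629.
y_n = 0.7629^(3/5) = 0.8501 m.

0.8501


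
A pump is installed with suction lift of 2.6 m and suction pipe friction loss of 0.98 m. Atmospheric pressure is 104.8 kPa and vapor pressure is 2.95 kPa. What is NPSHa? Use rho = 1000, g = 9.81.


NPSHa = p_atm/(rho*g) - z_s - hf_s - p_vap/(rho*g).
p_atm/(rho*g) = 104.8*1000 / (1000*9.81) = 10.683 m.
p_vap/(rho*g) = 2.95*1000 / (1000*9.81) = 0.301 m.
NPSHa = 10.683 - 2.6 - 0.98 - 0.301
      = 6.8 m.

6.8


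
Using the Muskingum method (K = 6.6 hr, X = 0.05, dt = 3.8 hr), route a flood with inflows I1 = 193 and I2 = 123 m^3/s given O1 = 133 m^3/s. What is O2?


Muskingum coefficients:
denom = 2*K*(1-X) + dt = 2*6.6*(1-0.05) + 3.8 = 16.34.
C0 = (dt - 2*K*X)/denom = (3.8 - 2*6.6*0.05)/16.34 = 0.1922.
C1 = (dt + 2*K*X)/denom = (3.8 + 2*6.6*0.05)/16.34 = 0.2729.
C2 = (2*K*(1-X) - dt)/denom = 0.5349.
O2 = C0*I2 + C1*I1 + C2*O1
   = 0.1922*123 + 0.2729*193 + 0.5349*133
   = 147.46 m^3/s.

147.46


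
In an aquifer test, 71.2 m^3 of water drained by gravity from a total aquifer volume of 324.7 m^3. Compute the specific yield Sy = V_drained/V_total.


Specific yield Sy = Volume drained / Total volume.
Sy = 71.2 / 324.7
   = 0.2193.

0.2193


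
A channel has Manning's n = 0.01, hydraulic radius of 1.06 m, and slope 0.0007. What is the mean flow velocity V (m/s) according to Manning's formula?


Manning's equation gives V = (1/n) * R^(2/3) * S^(1/2).
First, compute R^(2/3) = 1.06^(2/3) = 1.0396.
Next, S^(1/2) = 0.0007^(1/2) = 0.026458.
Then 1/n = 1/0.01 = 100.0.
V = 100.0 * 1.0396 * 0.026458 = 2.7506 m/s.

2.7506


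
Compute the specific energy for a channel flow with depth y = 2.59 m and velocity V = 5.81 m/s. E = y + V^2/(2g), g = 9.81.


Specific energy E = y + V^2/(2g).
Velocity head = V^2/(2g) = 5.81^2 / (2*9.81) = 33.7561 / 19.62 = 1.7205 m.
E = 2.59 + 1.7205 = 4.3105 m.

4.3105


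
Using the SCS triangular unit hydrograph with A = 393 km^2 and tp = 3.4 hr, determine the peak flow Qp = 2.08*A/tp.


SCS formula: Qp = 2.08 * A / tp.
Qp = 2.08 * 393 / 3.4
   = 817.44 / 3.4
   = 240.42 m^3/s per cm.

240.42


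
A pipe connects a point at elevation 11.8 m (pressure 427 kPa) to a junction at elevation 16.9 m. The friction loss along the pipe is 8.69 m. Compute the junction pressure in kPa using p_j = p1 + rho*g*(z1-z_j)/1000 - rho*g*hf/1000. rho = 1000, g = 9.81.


Junction pressure: p_j = p1 + rho*g*(z1 - z_j)/1000 - rho*g*hf/1000.
Elevation term = 1000*9.81*(11.8 - 16.9)/1000 = -50.031 kPa.
Friction term = 1000*9.81*8.69/1000 = 85.249 kPa.
p_j = 427 + -50.031 - 85.249 = 291.72 kPa.

291.72


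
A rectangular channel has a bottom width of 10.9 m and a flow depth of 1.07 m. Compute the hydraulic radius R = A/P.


For a rectangular section:
Flow area A = b * y = 10.9 * 1.07 = 11.66 m^2.
Wetted perimeter P = b + 2y = 10.9 + 2*1.07 = 13.04 m.
Hydraulic radius R = A/P = 11.66 / 13.04 = 0.8944 m.

0.8944


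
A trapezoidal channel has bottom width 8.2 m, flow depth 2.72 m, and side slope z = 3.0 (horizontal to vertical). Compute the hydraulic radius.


For a trapezoidal section with side slope z:
A = (b + z*y)*y = (8.2 + 3.0*2.72)*2.72 = 44.499 m^2.
P = b + 2*y*sqrt(1 + z^2) = 8.2 + 2*2.72*sqrt(1 + 3.0^2) = 25.403 m.
R = A/P = 44.499 / 25.403 = 1.7517 m.

1.7517


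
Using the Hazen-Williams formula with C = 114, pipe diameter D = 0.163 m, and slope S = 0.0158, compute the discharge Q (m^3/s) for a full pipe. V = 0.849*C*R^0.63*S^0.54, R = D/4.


For a full circular pipe, R = D/4 = 0.163/4 = 0.0408 m.
V = 0.849 * 114 * 0.0408^0.63 * 0.0158^0.54
  = 0.849 * 114 * 0.133162 * 0.106482
  = 1.3724 m/s.
Pipe area A = pi*D^2/4 = pi*0.163^2/4 = 0.0209 m^2.
Q = A * V = 0.0209 * 1.3724 = 0.0286 m^3/s.

0.0286


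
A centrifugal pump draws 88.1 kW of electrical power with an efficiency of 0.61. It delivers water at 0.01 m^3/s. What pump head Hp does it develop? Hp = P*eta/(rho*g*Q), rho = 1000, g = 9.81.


Pump head formula: Hp = P * eta / (rho * g * Q).
Numerator: P * eta = 88.1 * 1000 * 0.61 = 53741.0 W.
Denominator: rho * g * Q = 1000 * 9.81 * 0.01 = 98.1.
Hp = 53741.0 / 98.1 = 547.82 m.

547.82


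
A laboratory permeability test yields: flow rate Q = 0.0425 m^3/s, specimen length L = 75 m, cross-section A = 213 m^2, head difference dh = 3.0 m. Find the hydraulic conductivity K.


From K = Q*L / (A*dh):
Numerator: Q*L = 0.0425 * 75 = 3.1875.
Denominator: A*dh = 213 * 3.0 = 639.0.
K = 3.1875 / 639.0 = 0.004988 m/s.

0.004988


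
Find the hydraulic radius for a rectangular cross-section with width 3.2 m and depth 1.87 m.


For a rectangular section:
Flow area A = b * y = 3.2 * 1.87 = 5.98 m^2.
Wetted perimeter P = b + 2y = 3.2 + 2*1.87 = 6.94 m.
Hydraulic radius R = A/P = 5.98 / 6.94 = 0.8622 m.

0.8622


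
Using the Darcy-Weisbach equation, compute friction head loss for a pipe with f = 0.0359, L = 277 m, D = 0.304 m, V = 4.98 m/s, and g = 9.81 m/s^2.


Darcy-Weisbach equation: h_f = f * (L/D) * V^2/(2g).
f * L/D = 0.0359 * 277/0.304 = 32.7115.
V^2/(2g) = 4.98^2 / (2*9.81) = 24.8004 / 19.62 = 1.264 m.
h_f = 32.7115 * 1.264 = 41.349 m.

41.349


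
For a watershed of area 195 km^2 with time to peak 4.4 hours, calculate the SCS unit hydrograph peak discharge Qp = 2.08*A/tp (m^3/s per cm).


SCS formula: Qp = 2.08 * A / tp.
Qp = 2.08 * 195 / 4.4
   = 405.6 / 4.4
   = 92.18 m^3/s per cm.

92.18


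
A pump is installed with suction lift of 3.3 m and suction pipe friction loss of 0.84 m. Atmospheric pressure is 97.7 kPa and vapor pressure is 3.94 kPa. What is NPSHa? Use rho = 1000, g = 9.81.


NPSHa = p_atm/(rho*g) - z_s - hf_s - p_vap/(rho*g).
p_atm/(rho*g) = 97.7*1000 / (1000*9.81) = 9.959 m.
p_vap/(rho*g) = 3.94*1000 / (1000*9.81) = 0.402 m.
NPSHa = 9.959 - 3.3 - 0.84 - 0.402
      = 5.42 m.

5.42


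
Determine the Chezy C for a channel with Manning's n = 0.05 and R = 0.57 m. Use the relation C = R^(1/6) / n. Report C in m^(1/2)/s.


The Chezy coefficient relates to Manning's n through C = R^(1/6) / n.
R^(1/6) = 0.57^(1/6) = 0.910568.
C = 0.910568 / 0.05 = 18.21 m^(1/2)/s.

18.21


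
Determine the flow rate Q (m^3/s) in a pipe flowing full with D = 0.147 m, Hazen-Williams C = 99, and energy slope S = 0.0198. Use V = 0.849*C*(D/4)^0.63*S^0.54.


For a full circular pipe, R = D/4 = 0.147/4 = 0.0367 m.
V = 0.849 * 99 * 0.0367^0.63 * 0.0198^0.54
  = 0.849 * 99 * 0.124771 * 0.120282
  = 1.2614 m/s.
Pipe area A = pi*D^2/4 = pi*0.147^2/4 = 0.017 m^2.
Q = A * V = 0.017 * 1.2614 = 0.0214 m^3/s.

0.0214


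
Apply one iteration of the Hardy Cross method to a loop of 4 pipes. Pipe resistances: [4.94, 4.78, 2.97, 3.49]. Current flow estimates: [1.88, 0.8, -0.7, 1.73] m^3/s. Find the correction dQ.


Numerator terms (r*Q*|Q|): 4.94*1.88*|1.88| = 17.4599; 4.78*0.8*|0.8| = 3.0592; 2.97*-0.7*|-0.7| = -1.4553; 3.49*1.73*|1.73| = 10.4452.
Sum of numerator = 29.5091.
Denominator terms (r*|Q|): 4.94*|1.88| = 9.2872; 4.78*|0.8| = 3.824; 2.97*|-0.7| = 2.079; 3.49*|1.73| = 6.0377.
2 * sum of denominator = 2 * 21.2279 = 42.4558.
dQ = -29.5091 / 42.4558 = -0.6951 m^3/s.

-0.6951


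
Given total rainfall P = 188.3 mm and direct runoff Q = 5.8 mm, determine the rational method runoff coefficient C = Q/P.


The runoff coefficient C = runoff depth / rainfall depth.
C = 5.8 / 188.3
  = 0.0308.

0.0308


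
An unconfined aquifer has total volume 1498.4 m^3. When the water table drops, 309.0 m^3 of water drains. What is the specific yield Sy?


Specific yield Sy = Volume drained / Total volume.
Sy = 309.0 / 1498.4
   = 0.2062.

0.2062


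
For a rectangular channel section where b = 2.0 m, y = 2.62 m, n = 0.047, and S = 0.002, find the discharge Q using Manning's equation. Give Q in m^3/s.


For a rectangular channel, the cross-sectional area A = b * y = 2.0 * 2.62 = 5.24 m^2.
The wetted perimeter P = b + 2y = 2.0 + 2*2.62 = 7.24 m.
Hydraulic radius R = A/P = 5.24/7.24 = 0.7238 m.
Velocity V = (1/n)*R^(2/3)*S^(1/2) = (1/0.047)*0.7238^(2/3)*0.002^(1/2) = 0.767 m/s.
Discharge Q = A * V = 5.24 * 0.767 = 4.019 m^3/s.

4.019


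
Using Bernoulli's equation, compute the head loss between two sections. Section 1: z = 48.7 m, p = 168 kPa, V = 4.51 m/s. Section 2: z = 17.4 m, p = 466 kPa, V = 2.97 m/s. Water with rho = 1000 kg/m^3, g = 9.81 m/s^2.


Total head at each section: H = z + p/(rho*g) + V^2/(2g).
H1 = 48.7 + 168*1000/(1000*9.81) + 4.51^2/(2*9.81)
   = 48.7 + 17.125 + 1.0367
   = 66.862 m.
H2 = 17.4 + 466*1000/(1000*9.81) + 2.97^2/(2*9.81)
   = 17.4 + 47.503 + 0.4496
   = 65.352 m.
h_L = H1 - H2 = 66.862 - 65.352 = 1.51 m.

1.51


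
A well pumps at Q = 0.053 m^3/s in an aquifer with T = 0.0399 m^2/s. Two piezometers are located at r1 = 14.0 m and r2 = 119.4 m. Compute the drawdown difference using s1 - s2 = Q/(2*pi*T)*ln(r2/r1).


Thiem equation: s1 - s2 = Q/(2*pi*T) * ln(r2/r1).
ln(r2/r1) = ln(119.4/14.0) = 2.1434.
Q/(2*pi*T) = 0.053 / (2*pi*0.0399) = 0.053 / 0.2507 = 0.2114.
s1 - s2 = 0.2114 * 2.1434 = 0.4531 m.

0.4531


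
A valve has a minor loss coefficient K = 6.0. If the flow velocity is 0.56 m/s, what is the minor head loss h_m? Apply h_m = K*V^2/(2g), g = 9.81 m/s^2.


Minor loss formula: h_m = K * V^2/(2g).
V^2 = 0.56^2 = 0.3136.
V^2/(2g) = 0.3136 / 19.62 = 0.016 m.
h_m = 6.0 * 0.016 = 0.0959 m.

0.0959


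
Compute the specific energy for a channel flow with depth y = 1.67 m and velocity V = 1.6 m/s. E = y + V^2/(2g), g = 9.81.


Specific energy E = y + V^2/(2g).
Velocity head = V^2/(2g) = 1.6^2 / (2*9.81) = 2.56 / 19.62 = 0.1305 m.
E = 1.67 + 0.1305 = 1.8005 m.

1.8005


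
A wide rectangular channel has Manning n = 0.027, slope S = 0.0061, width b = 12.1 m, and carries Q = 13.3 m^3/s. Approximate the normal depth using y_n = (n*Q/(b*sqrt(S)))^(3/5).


We use the wide-channel approximation y_n = (n*Q/(b*sqrt(S)))^(3/5).
sqrt(S) = sqrt(0.0061) = 0.078102.
Numerator: n*Q = 0.027 * 13.3 = 0.3591.
Denominator: b*sqrt(S) = 12.1 * 0.078102 = 0.945034.
arg = 0.38.
y_n = 0.38^(3/5) = 0.5596 m.

0.5596


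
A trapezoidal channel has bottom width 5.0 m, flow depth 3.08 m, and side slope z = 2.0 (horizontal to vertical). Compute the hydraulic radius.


For a trapezoidal section with side slope z:
A = (b + z*y)*y = (5.0 + 2.0*3.08)*3.08 = 34.373 m^2.
P = b + 2*y*sqrt(1 + z^2) = 5.0 + 2*3.08*sqrt(1 + 2.0^2) = 18.774 m.
R = A/P = 34.373 / 18.774 = 1.8309 m.

1.8309


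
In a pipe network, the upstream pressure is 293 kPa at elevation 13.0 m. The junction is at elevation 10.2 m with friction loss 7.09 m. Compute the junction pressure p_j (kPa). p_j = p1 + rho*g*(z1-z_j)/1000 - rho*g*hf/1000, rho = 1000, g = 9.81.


Junction pressure: p_j = p1 + rho*g*(z1 - z_j)/1000 - rho*g*hf/1000.
Elevation term = 1000*9.81*(13.0 - 10.2)/1000 = 27.468 kPa.
Friction term = 1000*9.81*7.09/1000 = 69.553 kPa.
p_j = 293 + 27.468 - 69.553 = 250.92 kPa.

250.92


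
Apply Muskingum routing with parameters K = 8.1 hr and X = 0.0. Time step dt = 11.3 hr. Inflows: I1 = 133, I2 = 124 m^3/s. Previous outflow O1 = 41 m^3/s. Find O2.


Muskingum coefficients:
denom = 2*K*(1-X) + dt = 2*8.1*(1-0.0) + 11.3 = 27.5.
C0 = (dt - 2*K*X)/denom = (11.3 - 2*8.1*0.0)/27.5 = 0.4109.
C1 = (dt + 2*K*X)/denom = (11.3 + 2*8.1*0.0)/27.5 = 0.4109.
C2 = (2*K*(1-X) - dt)/denom = 0.1782.
O2 = C0*I2 + C1*I1 + C2*O1
   = 0.4109*124 + 0.4109*133 + 0.1782*41
   = 112.91 m^3/s.

112.91


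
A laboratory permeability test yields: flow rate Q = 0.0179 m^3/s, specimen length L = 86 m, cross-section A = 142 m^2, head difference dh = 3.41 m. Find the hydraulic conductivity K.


From K = Q*L / (A*dh):
Numerator: Q*L = 0.0179 * 86 = 1.5394.
Denominator: A*dh = 142 * 3.41 = 484.22.
K = 1.5394 / 484.22 = 0.003179 m/s.

0.003179


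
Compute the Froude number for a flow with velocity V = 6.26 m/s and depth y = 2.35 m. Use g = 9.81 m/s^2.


The Froude number is defined as Fr = V / sqrt(g*y).
g*y = 9.81 * 2.35 = 23.0535.
sqrt(g*y) = sqrt(23.0535) = 4.8014.
Fr = 6.26 / 4.8014 = 1.3038.

1.3038


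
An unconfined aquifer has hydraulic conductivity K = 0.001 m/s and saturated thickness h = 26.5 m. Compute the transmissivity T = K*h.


Transmissivity is defined as T = K * h.
T = 0.001 * 26.5
  = 0.0265 m^2/s.

0.0265


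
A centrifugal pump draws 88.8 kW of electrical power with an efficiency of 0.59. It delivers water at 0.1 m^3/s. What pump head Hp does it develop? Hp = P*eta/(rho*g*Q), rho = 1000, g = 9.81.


Pump head formula: Hp = P * eta / (rho * g * Q).
Numerator: P * eta = 88.8 * 1000 * 0.59 = 52392.0 W.
Denominator: rho * g * Q = 1000 * 9.81 * 0.1 = 981.0.
Hp = 52392.0 / 981.0 = 53.41 m.

53.41


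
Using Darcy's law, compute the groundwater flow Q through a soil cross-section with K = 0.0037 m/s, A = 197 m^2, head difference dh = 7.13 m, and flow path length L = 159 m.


Darcy's law: Q = K * A * i, where i = dh/L.
Hydraulic gradient i = 7.13 / 159 = 0.044843.
Q = 0.0037 * 197 * 0.044843
  = 0.0327 m^3/s.

0.0327


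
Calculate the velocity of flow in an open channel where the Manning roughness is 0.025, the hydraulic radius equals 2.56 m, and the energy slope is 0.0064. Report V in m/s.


Manning's equation gives V = (1/n) * R^(2/3) * S^(1/2).
First, compute R^(2/3) = 2.56^(2/3) = 1.8714.
Next, S^(1/2) = 0.0064^(1/2) = 0.08.
Then 1/n = 1/0.025 = 40.0.
V = 40.0 * 1.8714 * 0.08 = 5.9884 m/s.

5.9884


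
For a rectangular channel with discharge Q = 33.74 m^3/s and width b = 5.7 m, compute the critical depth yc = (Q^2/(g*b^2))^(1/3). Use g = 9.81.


Using yc = (Q^2 / (g * b^2))^(1/3):
Q^2 = 33.74^2 = 1138.39.
g * b^2 = 9.81 * 5.7^2 = 9.81 * 32.49 = 318.73.
Q^2 / (g*b^2) = 1138.39 / 318.73 = 3.5716.
yc = 3.5716^(1/3) = 1.5286 m.

1.5286


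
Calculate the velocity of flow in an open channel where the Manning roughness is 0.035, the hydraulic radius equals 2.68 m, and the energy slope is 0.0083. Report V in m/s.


Manning's equation gives V = (1/n) * R^(2/3) * S^(1/2).
First, compute R^(2/3) = 2.68^(2/3) = 1.9294.
Next, S^(1/2) = 0.0083^(1/2) = 0.091104.
Then 1/n = 1/0.035 = 28.57.
V = 28.57 * 1.9294 * 0.091104 = 5.0222 m/s.

5.0222


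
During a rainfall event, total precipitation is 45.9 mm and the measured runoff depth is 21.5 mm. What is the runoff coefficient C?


The runoff coefficient C = runoff depth / rainfall depth.
C = 21.5 / 45.9
  = 0.4684.

0.4684


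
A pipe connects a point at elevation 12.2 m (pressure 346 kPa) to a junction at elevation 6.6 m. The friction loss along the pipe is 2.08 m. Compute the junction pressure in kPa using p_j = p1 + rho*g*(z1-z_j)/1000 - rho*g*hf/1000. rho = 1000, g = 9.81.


Junction pressure: p_j = p1 + rho*g*(z1 - z_j)/1000 - rho*g*hf/1000.
Elevation term = 1000*9.81*(12.2 - 6.6)/1000 = 54.936 kPa.
Friction term = 1000*9.81*2.08/1000 = 20.405 kPa.
p_j = 346 + 54.936 - 20.405 = 380.53 kPa.

380.53


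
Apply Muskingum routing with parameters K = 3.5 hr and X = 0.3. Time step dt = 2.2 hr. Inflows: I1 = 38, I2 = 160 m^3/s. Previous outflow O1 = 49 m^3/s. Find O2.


Muskingum coefficients:
denom = 2*K*(1-X) + dt = 2*3.5*(1-0.3) + 2.2 = 7.1.
C0 = (dt - 2*K*X)/denom = (2.2 - 2*3.5*0.3)/7.1 = 0.0141.
C1 = (dt + 2*K*X)/denom = (2.2 + 2*3.5*0.3)/7.1 = 0.6056.
C2 = (2*K*(1-X) - dt)/denom = 0.3803.
O2 = C0*I2 + C1*I1 + C2*O1
   = 0.0141*160 + 0.6056*38 + 0.3803*49
   = 43.9 m^3/s.

43.9


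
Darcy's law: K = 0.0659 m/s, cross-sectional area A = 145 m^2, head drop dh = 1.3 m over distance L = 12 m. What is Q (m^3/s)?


Darcy's law: Q = K * A * i, where i = dh/L.
Hydraulic gradient i = 1.3 / 12 = 0.108333.
Q = 0.0659 * 145 * 0.108333
  = 1.0352 m^3/s.

1.0352


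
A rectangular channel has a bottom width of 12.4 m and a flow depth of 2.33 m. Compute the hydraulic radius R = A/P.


For a rectangular section:
Flow area A = b * y = 12.4 * 2.33 = 28.89 m^2.
Wetted perimeter P = b + 2y = 12.4 + 2*2.33 = 17.06 m.
Hydraulic radius R = A/P = 28.89 / 17.06 = 1.6936 m.

1.6936


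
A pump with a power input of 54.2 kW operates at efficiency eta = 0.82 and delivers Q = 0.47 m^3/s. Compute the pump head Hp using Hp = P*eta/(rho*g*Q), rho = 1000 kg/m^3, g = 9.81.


Pump head formula: Hp = P * eta / (rho * g * Q).
Numerator: P * eta = 54.2 * 1000 * 0.82 = 44444.0 W.
Denominator: rho * g * Q = 1000 * 9.81 * 0.47 = 4610.7.
Hp = 44444.0 / 4610.7 = 9.64 m.

9.64


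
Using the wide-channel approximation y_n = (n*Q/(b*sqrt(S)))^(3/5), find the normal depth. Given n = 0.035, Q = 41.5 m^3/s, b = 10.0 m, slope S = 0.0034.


We use the wide-channel approximation y_n = (n*Q/(b*sqrt(S)))^(3/5).
sqrt(S) = sqrt(0.0034) = 0.05831.
Numerator: n*Q = 0.035 * 41.5 = 1.4525.
Denominator: b*sqrt(S) = 10.0 * 0.05831 = 0.5831.
arg = 2.491.
y_n = 2.491^(3/5) = 1.7291 m.

1.7291


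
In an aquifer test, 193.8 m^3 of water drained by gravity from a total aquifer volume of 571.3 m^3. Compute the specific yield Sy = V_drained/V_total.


Specific yield Sy = Volume drained / Total volume.
Sy = 193.8 / 571.3
   = 0.3392.

0.3392


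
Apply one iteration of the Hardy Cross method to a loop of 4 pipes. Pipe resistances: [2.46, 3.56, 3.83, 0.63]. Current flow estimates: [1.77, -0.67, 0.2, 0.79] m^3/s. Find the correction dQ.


Numerator terms (r*Q*|Q|): 2.46*1.77*|1.77| = 7.7069; 3.56*-0.67*|-0.67| = -1.5981; 3.83*0.2*|0.2| = 0.1532; 0.63*0.79*|0.79| = 0.3932.
Sum of numerator = 6.6552.
Denominator terms (r*|Q|): 2.46*|1.77| = 4.3542; 3.56*|-0.67| = 2.3852; 3.83*|0.2| = 0.766; 0.63*|0.79| = 0.4977.
2 * sum of denominator = 2 * 8.0031 = 16.0062.
dQ = -6.6552 / 16.0062 = -0.4158 m^3/s.

-0.4158


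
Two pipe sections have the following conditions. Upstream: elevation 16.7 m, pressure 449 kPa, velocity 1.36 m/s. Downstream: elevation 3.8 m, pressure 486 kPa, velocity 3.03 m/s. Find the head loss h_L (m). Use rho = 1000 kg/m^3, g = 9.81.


Total head at each section: H = z + p/(rho*g) + V^2/(2g).
H1 = 16.7 + 449*1000/(1000*9.81) + 1.36^2/(2*9.81)
   = 16.7 + 45.77 + 0.0943
   = 62.564 m.
H2 = 3.8 + 486*1000/(1000*9.81) + 3.03^2/(2*9.81)
   = 3.8 + 49.541 + 0.4679
   = 53.809 m.
h_L = H1 - H2 = 62.564 - 53.809 = 8.755 m.

8.755


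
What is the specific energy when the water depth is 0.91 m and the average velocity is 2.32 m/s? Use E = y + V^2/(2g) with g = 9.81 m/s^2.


Specific energy E = y + V^2/(2g).
Velocity head = V^2/(2g) = 2.32^2 / (2*9.81) = 5.3824 / 19.62 = 0.2743 m.
E = 0.91 + 0.2743 = 1.1843 m.

1.1843


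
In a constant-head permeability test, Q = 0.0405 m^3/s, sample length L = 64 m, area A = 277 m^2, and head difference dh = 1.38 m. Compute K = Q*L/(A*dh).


From K = Q*L / (A*dh):
Numerator: Q*L = 0.0405 * 64 = 2.592.
Denominator: A*dh = 277 * 1.38 = 382.26.
K = 2.592 / 382.26 = 0.006781 m/s.

0.006781


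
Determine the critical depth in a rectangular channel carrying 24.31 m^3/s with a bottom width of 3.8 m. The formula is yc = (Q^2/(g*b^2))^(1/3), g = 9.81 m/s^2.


Using yc = (Q^2 / (g * b^2))^(1/3):
Q^2 = 24.31^2 = 590.98.
g * b^2 = 9.81 * 3.8^2 = 9.81 * 14.44 = 141.66.
Q^2 / (g*b^2) = 590.98 / 141.66 = 4.1718.
yc = 4.1718^(1/3) = 1.6098 m.

1.6098


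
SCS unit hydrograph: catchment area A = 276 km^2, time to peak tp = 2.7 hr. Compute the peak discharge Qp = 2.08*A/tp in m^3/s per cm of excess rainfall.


SCS formula: Qp = 2.08 * A / tp.
Qp = 2.08 * 276 / 2.7
   = 574.08 / 2.7
   = 212.62 m^3/s per cm.

212.62


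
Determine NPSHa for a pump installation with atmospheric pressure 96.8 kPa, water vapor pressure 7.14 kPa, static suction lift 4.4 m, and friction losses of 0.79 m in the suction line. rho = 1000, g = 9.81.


NPSHa = p_atm/(rho*g) - z_s - hf_s - p_vap/(rho*g).
p_atm/(rho*g) = 96.8*1000 / (1000*9.81) = 9.867 m.
p_vap/(rho*g) = 7.14*1000 / (1000*9.81) = 0.728 m.
NPSHa = 9.867 - 4.4 - 0.79 - 0.728
      = 3.95 m.

3.95


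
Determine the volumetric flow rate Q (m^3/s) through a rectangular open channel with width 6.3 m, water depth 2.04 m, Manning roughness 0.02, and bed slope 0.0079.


For a rectangular channel, the cross-sectional area A = b * y = 6.3 * 2.04 = 12.85 m^2.
The wetted perimeter P = b + 2y = 6.3 + 2*2.04 = 10.38 m.
Hydraulic radius R = A/P = 12.85/10.38 = 1.2382 m.
Velocity V = (1/n)*R^(2/3)*S^(1/2) = (1/0.02)*1.2382^(2/3)*0.0079^(1/2) = 5.1243 m/s.
Discharge Q = A * V = 12.85 * 5.1243 = 65.857 m^3/s.

65.857


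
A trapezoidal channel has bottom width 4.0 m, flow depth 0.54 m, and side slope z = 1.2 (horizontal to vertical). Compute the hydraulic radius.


For a trapezoidal section with side slope z:
A = (b + z*y)*y = (4.0 + 1.2*0.54)*0.54 = 2.51 m^2.
P = b + 2*y*sqrt(1 + z^2) = 4.0 + 2*0.54*sqrt(1 + 1.2^2) = 5.687 m.
R = A/P = 2.51 / 5.687 = 0.4413 m.

0.4413


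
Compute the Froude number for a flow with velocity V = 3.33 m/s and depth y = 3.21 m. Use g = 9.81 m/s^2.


The Froude number is defined as Fr = V / sqrt(g*y).
g*y = 9.81 * 3.21 = 31.4901.
sqrt(g*y) = sqrt(31.4901) = 5.6116.
Fr = 3.33 / 5.6116 = 0.5934.

0.5934


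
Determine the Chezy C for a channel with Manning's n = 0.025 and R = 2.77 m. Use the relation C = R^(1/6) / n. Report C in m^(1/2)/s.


The Chezy coefficient relates to Manning's n through C = R^(1/6) / n.
R^(1/6) = 2.77^(1/6) = 1.185077.
C = 1.185077 / 0.025 = 47.4 m^(1/2)/s.

47.4


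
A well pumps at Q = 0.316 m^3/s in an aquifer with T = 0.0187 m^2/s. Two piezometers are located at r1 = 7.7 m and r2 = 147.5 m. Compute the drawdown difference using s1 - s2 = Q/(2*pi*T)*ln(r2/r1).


Thiem equation: s1 - s2 = Q/(2*pi*T) * ln(r2/r1).
ln(r2/r1) = ln(147.5/7.7) = 2.9526.
Q/(2*pi*T) = 0.316 / (2*pi*0.0187) = 0.316 / 0.1175 = 2.6895.
s1 - s2 = 2.6895 * 2.9526 = 7.9409 m.

7.9409


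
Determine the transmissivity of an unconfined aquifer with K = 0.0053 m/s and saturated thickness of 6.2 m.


Transmissivity is defined as T = K * h.
T = 0.0053 * 6.2
  = 0.0329 m^2/s.

0.0329


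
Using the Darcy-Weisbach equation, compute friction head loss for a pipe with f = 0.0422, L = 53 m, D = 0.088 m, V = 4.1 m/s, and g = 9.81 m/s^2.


Darcy-Weisbach equation: h_f = f * (L/D) * V^2/(2g).
f * L/D = 0.0422 * 53/0.088 = 25.4159.
V^2/(2g) = 4.1^2 / (2*9.81) = 16.81 / 19.62 = 0.8568 m.
h_f = 25.4159 * 0.8568 = 21.776 m.

21.776


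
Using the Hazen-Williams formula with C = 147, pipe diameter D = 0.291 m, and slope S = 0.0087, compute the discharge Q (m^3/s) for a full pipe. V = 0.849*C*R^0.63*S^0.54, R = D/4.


For a full circular pipe, R = D/4 = 0.291/4 = 0.0727 m.
V = 0.849 * 147 * 0.0727^0.63 * 0.0087^0.54
  = 0.849 * 147 * 0.191847 * 0.077151
  = 1.8472 m/s.
Pipe area A = pi*D^2/4 = pi*0.291^2/4 = 0.0665 m^2.
Q = A * V = 0.0665 * 1.8472 = 0.1229 m^3/s.

0.1229


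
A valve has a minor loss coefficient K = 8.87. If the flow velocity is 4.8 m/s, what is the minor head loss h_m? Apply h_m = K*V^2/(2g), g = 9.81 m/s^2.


Minor loss formula: h_m = K * V^2/(2g).
V^2 = 4.8^2 = 23.04.
V^2/(2g) = 23.04 / 19.62 = 1.1743 m.
h_m = 8.87 * 1.1743 = 10.4161 m.

10.4161


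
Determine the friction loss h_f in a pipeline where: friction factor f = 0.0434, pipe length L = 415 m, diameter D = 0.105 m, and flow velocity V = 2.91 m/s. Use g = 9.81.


Darcy-Weisbach equation: h_f = f * (L/D) * V^2/(2g).
f * L/D = 0.0434 * 415/0.105 = 171.5333.
V^2/(2g) = 2.91^2 / (2*9.81) = 8.4681 / 19.62 = 0.4316 m.
h_f = 171.5333 * 0.4316 = 74.035 m.

74.035


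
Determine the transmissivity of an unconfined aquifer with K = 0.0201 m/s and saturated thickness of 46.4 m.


Transmissivity is defined as T = K * h.
T = 0.0201 * 46.4
  = 0.9326 m^2/s.

0.9326


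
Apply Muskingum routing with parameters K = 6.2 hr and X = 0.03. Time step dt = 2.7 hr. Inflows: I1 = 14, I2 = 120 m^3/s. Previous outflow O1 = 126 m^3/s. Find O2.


Muskingum coefficients:
denom = 2*K*(1-X) + dt = 2*6.2*(1-0.03) + 2.7 = 14.728.
C0 = (dt - 2*K*X)/denom = (2.7 - 2*6.2*0.03)/14.728 = 0.1581.
C1 = (dt + 2*K*X)/denom = (2.7 + 2*6.2*0.03)/14.728 = 0.2086.
C2 = (2*K*(1-X) - dt)/denom = 0.6334.
O2 = C0*I2 + C1*I1 + C2*O1
   = 0.1581*120 + 0.2086*14 + 0.6334*126
   = 101.69 m^3/s.

101.69


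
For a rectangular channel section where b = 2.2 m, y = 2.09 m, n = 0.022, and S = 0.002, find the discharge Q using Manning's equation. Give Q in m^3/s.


For a rectangular channel, the cross-sectional area A = b * y = 2.2 * 2.09 = 4.6 m^2.
The wetted perimeter P = b + 2y = 2.2 + 2*2.09 = 6.38 m.
Hydraulic radius R = A/P = 4.6/6.38 = 0.7207 m.
Velocity V = (1/n)*R^(2/3)*S^(1/2) = (1/0.022)*0.7207^(2/3)*0.002^(1/2) = 1.634 m/s.
Discharge Q = A * V = 4.6 * 1.634 = 7.513 m^3/s.

7.513


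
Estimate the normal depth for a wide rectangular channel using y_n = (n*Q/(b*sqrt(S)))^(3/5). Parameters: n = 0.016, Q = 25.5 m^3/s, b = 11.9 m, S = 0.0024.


We use the wide-channel approximation y_n = (n*Q/(b*sqrt(S)))^(3/5).
sqrt(S) = sqrt(0.0024) = 0.04899.
Numerator: n*Q = 0.016 * 25.5 = 0.408.
Denominator: b*sqrt(S) = 11.9 * 0.04899 = 0.582981.
arg = 0.6999.
y_n = 0.6999^(3/5) = 0.8072 m.

0.8072


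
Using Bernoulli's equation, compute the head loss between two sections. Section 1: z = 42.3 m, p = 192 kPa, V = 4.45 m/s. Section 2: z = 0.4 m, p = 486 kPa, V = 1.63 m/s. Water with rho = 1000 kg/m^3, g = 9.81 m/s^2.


Total head at each section: H = z + p/(rho*g) + V^2/(2g).
H1 = 42.3 + 192*1000/(1000*9.81) + 4.45^2/(2*9.81)
   = 42.3 + 19.572 + 1.0093
   = 62.881 m.
H2 = 0.4 + 486*1000/(1000*9.81) + 1.63^2/(2*9.81)
   = 0.4 + 49.541 + 0.1354
   = 50.077 m.
h_L = H1 - H2 = 62.881 - 50.077 = 12.804 m.

12.804


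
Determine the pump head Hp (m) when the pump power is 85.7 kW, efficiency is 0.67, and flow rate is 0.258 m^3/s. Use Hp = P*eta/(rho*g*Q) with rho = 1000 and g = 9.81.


Pump head formula: Hp = P * eta / (rho * g * Q).
Numerator: P * eta = 85.7 * 1000 * 0.67 = 57419.0 W.
Denominator: rho * g * Q = 1000 * 9.81 * 0.258 = 2530.98.
Hp = 57419.0 / 2530.98 = 22.69 m.

22.69


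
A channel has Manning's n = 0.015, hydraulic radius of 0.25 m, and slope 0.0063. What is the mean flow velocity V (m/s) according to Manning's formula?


Manning's equation gives V = (1/n) * R^(2/3) * S^(1/2).
First, compute R^(2/3) = 0.25^(2/3) = 0.3969.
Next, S^(1/2) = 0.0063^(1/2) = 0.079373.
Then 1/n = 1/0.015 = 66.67.
V = 66.67 * 0.3969 * 0.079373 = 2.0999 m/s.

2.0999


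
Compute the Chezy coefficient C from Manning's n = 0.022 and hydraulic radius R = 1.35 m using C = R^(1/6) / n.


The Chezy coefficient relates to Manning's n through C = R^(1/6) / n.
R^(1/6) = 1.35^(1/6) = 1.051289.
C = 1.051289 / 0.022 = 47.79 m^(1/2)/s.

47.79


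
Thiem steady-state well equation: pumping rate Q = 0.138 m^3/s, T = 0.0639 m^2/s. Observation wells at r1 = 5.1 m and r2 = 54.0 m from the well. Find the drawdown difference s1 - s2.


Thiem equation: s1 - s2 = Q/(2*pi*T) * ln(r2/r1).
ln(r2/r1) = ln(54.0/5.1) = 2.3597.
Q/(2*pi*T) = 0.138 / (2*pi*0.0639) = 0.138 / 0.4015 = 0.3437.
s1 - s2 = 0.3437 * 2.3597 = 0.8111 m.

0.8111


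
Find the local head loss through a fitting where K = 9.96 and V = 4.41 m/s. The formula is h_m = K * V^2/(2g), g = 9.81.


Minor loss formula: h_m = K * V^2/(2g).
V^2 = 4.41^2 = 19.4481.
V^2/(2g) = 19.4481 / 19.62 = 0.9912 m.
h_m = 9.96 * 0.9912 = 9.8727 m.

9.8727


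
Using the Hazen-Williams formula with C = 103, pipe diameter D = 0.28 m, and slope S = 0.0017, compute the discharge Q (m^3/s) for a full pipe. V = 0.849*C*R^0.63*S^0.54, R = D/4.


For a full circular pipe, R = D/4 = 0.28/4 = 0.07 m.
V = 0.849 * 103 * 0.07^0.63 * 0.0017^0.54
  = 0.849 * 103 * 0.187246 * 0.031948
  = 0.5231 m/s.
Pipe area A = pi*D^2/4 = pi*0.28^2/4 = 0.0616 m^2.
Q = A * V = 0.0616 * 0.5231 = 0.0322 m^3/s.

0.0322


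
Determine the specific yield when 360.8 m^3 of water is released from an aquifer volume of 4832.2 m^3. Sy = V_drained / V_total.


Specific yield Sy = Volume drained / Total volume.
Sy = 360.8 / 4832.2
   = 0.0747.

0.0747


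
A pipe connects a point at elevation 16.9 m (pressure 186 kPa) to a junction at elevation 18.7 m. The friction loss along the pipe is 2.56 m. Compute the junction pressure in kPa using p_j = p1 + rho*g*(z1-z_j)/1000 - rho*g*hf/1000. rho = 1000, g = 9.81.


Junction pressure: p_j = p1 + rho*g*(z1 - z_j)/1000 - rho*g*hf/1000.
Elevation term = 1000*9.81*(16.9 - 18.7)/1000 = -17.658 kPa.
Friction term = 1000*9.81*2.56/1000 = 25.114 kPa.
p_j = 186 + -17.658 - 25.114 = 143.23 kPa.

143.23


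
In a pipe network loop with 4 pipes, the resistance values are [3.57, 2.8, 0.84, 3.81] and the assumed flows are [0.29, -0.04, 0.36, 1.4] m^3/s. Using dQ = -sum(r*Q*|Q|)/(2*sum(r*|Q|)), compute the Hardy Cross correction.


Numerator terms (r*Q*|Q|): 3.57*0.29*|0.29| = 0.3002; 2.8*-0.04*|-0.04| = -0.0045; 0.84*0.36*|0.36| = 0.1089; 3.81*1.4*|1.4| = 7.4676.
Sum of numerator = 7.8722.
Denominator terms (r*|Q|): 3.57*|0.29| = 1.0353; 2.8*|-0.04| = 0.112; 0.84*|0.36| = 0.3024; 3.81*|1.4| = 5.334.
2 * sum of denominator = 2 * 6.7837 = 13.5674.
dQ = -7.8722 / 13.5674 = -0.5802 m^3/s.

-0.5802


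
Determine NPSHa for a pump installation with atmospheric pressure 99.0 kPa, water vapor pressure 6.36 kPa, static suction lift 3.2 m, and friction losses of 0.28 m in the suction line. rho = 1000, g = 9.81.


NPSHa = p_atm/(rho*g) - z_s - hf_s - p_vap/(rho*g).
p_atm/(rho*g) = 99.0*1000 / (1000*9.81) = 10.092 m.
p_vap/(rho*g) = 6.36*1000 / (1000*9.81) = 0.648 m.
NPSHa = 10.092 - 3.2 - 0.28 - 0.648
      = 5.96 m.

5.96


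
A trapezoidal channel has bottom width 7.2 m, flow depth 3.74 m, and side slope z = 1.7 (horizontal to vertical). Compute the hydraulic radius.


For a trapezoidal section with side slope z:
A = (b + z*y)*y = (7.2 + 1.7*3.74)*3.74 = 50.707 m^2.
P = b + 2*y*sqrt(1 + z^2) = 7.2 + 2*3.74*sqrt(1 + 1.7^2) = 21.953 m.
R = A/P = 50.707 / 21.953 = 2.3098 m.

2.3098


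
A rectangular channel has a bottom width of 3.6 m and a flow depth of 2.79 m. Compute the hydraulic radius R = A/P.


For a rectangular section:
Flow area A = b * y = 3.6 * 2.79 = 10.04 m^2.
Wetted perimeter P = b + 2y = 3.6 + 2*2.79 = 9.18 m.
Hydraulic radius R = A/P = 10.04 / 9.18 = 1.0941 m.

1.0941


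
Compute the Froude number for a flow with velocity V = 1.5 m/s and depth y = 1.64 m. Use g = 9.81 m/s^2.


The Froude number is defined as Fr = V / sqrt(g*y).
g*y = 9.81 * 1.64 = 16.0884.
sqrt(g*y) = sqrt(16.0884) = 4.011.
Fr = 1.5 / 4.011 = 0.374.

0.374


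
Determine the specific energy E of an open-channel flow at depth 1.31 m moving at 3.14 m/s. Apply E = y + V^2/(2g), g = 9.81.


Specific energy E = y + V^2/(2g).
Velocity head = V^2/(2g) = 3.14^2 / (2*9.81) = 9.8596 / 19.62 = 0.5025 m.
E = 1.31 + 0.5025 = 1.8125 m.

1.8125


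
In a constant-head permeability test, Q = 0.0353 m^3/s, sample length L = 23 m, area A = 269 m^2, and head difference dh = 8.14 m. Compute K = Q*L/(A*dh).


From K = Q*L / (A*dh):
Numerator: Q*L = 0.0353 * 23 = 0.8119.
Denominator: A*dh = 269 * 8.14 = 2189.66.
K = 0.8119 / 2189.66 = 0.000371 m/s.

0.000371


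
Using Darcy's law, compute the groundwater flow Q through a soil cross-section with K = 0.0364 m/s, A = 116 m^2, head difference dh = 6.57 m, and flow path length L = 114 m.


Darcy's law: Q = K * A * i, where i = dh/L.
Hydraulic gradient i = 6.57 / 114 = 0.057632.
Q = 0.0364 * 116 * 0.057632
  = 0.2433 m^3/s.

0.2433


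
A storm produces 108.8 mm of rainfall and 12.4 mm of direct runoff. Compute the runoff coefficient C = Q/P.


The runoff coefficient C = runoff depth / rainfall depth.
C = 12.4 / 108.8
  = 0.114.

0.114


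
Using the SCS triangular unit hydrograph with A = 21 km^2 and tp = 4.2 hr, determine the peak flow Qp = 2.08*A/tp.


SCS formula: Qp = 2.08 * A / tp.
Qp = 2.08 * 21 / 4.2
   = 43.68 / 4.2
   = 10.4 m^3/s per cm.

10.4


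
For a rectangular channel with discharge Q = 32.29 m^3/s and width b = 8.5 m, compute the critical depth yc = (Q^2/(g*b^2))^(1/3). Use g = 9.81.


Using yc = (Q^2 / (g * b^2))^(1/3):
Q^2 = 32.29^2 = 1042.64.
g * b^2 = 9.81 * 8.5^2 = 9.81 * 72.25 = 708.77.
Q^2 / (g*b^2) = 1042.64 / 708.77 = 1.4711.
yc = 1.4711^(1/3) = 1.1373 m.

1.1373


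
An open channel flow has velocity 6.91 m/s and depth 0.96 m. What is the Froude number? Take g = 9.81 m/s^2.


The Froude number is defined as Fr = V / sqrt(g*y).
g*y = 9.81 * 0.96 = 9.4176.
sqrt(g*y) = sqrt(9.4176) = 3.0688.
Fr = 6.91 / 3.0688 = 2.2517.

2.2517


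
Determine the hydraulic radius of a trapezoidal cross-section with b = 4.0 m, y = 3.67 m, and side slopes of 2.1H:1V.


For a trapezoidal section with side slope z:
A = (b + z*y)*y = (4.0 + 2.1*3.67)*3.67 = 42.965 m^2.
P = b + 2*y*sqrt(1 + z^2) = 4.0 + 2*3.67*sqrt(1 + 2.1^2) = 21.072 m.
R = A/P = 42.965 / 21.072 = 2.0389 m.

2.0389


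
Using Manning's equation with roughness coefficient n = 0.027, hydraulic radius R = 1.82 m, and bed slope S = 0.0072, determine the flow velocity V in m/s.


Manning's equation gives V = (1/n) * R^(2/3) * S^(1/2).
First, compute R^(2/3) = 1.82^(2/3) = 1.4907.
Next, S^(1/2) = 0.0072^(1/2) = 0.084853.
Then 1/n = 1/0.027 = 37.04.
V = 37.04 * 1.4907 * 0.084853 = 4.6847 m/s.

4.6847


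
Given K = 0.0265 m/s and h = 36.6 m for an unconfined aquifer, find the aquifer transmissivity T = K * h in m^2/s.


Transmissivity is defined as T = K * h.
T = 0.0265 * 36.6
  = 0.9699 m^2/s.

0.9699


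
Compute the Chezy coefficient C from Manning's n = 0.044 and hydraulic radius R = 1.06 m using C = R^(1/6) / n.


The Chezy coefficient relates to Manning's n through C = R^(1/6) / n.
R^(1/6) = 1.06^(1/6) = 1.009759.
C = 1.009759 / 0.044 = 22.95 m^(1/2)/s.

22.95


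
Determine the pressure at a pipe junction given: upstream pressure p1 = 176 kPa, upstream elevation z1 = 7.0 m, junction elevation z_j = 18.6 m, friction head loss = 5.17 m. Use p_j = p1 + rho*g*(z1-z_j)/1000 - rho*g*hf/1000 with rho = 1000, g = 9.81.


Junction pressure: p_j = p1 + rho*g*(z1 - z_j)/1000 - rho*g*hf/1000.
Elevation term = 1000*9.81*(7.0 - 18.6)/1000 = -113.796 kPa.
Friction term = 1000*9.81*5.17/1000 = 50.718 kPa.
p_j = 176 + -113.796 - 50.718 = 11.49 kPa.

11.49


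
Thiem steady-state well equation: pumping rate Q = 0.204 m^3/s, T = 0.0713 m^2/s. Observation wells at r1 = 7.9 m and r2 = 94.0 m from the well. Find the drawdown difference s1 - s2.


Thiem equation: s1 - s2 = Q/(2*pi*T) * ln(r2/r1).
ln(r2/r1) = ln(94.0/7.9) = 2.4764.
Q/(2*pi*T) = 0.204 / (2*pi*0.0713) = 0.204 / 0.448 = 0.4554.
s1 - s2 = 0.4554 * 2.4764 = 1.1277 m.

1.1277


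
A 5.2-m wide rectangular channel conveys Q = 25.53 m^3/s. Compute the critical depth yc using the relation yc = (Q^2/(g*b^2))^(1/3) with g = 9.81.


Using yc = (Q^2 / (g * b^2))^(1/3):
Q^2 = 25.53^2 = 651.78.
g * b^2 = 9.81 * 5.2^2 = 9.81 * 27.04 = 265.26.
Q^2 / (g*b^2) = 651.78 / 265.26 = 2.4571.
yc = 2.4571^(1/3) = 1.3494 m.

1.3494
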